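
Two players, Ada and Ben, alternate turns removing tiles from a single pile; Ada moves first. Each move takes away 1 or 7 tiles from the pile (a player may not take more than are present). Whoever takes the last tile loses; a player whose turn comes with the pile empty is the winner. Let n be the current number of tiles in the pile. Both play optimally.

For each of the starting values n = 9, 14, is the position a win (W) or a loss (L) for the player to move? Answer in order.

9: L, 14: W

Work bottom-up. With no move the player to move wins. Otherwise the position is W if at least one move leads to an L position for the opponent, and L if every move leads to a W.
n=0: no move; the opponent has just taken the last tile and therefore loses → W
n=1: only reaches 0(W), which is W → L
n=2: reaches L-position 1 → W
n=3: only reaches 2(W), which is W → L
n=4: reaches L-position 3 → W
n=5: only reaches 4(W), which is W → L
n=6: reaches L-position 5 → W
n=7: only reaches 6(W), 0(W), all W → L
n=8: reaches L-position 7 → W
n=9: only reaches 8(W), 2(W), all W → L
n=10: reaches L-position 9 → W
n=11: only reaches 10(W), 4(W), all W → L
n=12: reaches L-position 11 → W
n=13: only reaches 12(W), 6(W), all W → L
n=14: reaches L-position 13 → W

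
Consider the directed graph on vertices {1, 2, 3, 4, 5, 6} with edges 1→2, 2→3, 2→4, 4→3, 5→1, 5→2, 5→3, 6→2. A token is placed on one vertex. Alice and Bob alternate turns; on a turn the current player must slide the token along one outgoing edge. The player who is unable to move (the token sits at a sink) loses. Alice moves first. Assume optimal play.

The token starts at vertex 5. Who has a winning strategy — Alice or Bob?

Positions with no move are L. A position that does have a move is losing for the player to move precisely when every available move leads to a winning position for the opponent. Fill in the labels:
Every edge goes from a vertex to one that appears earlier in the order 3, 4, 2, 1, 6, 5, so processing vertices in that order labels each vertex after all of its successors.
3: no outgoing edge → L
4: reaches L-position 3 → W
2: reaches L-position 3 → W
1: only reaches 2(W), which is W → L
6: only reaches 2(W), which is W → L
5: reaches L-position 1 → W
From 5 Alice can move to 1, reaching an L position.

Alice wins.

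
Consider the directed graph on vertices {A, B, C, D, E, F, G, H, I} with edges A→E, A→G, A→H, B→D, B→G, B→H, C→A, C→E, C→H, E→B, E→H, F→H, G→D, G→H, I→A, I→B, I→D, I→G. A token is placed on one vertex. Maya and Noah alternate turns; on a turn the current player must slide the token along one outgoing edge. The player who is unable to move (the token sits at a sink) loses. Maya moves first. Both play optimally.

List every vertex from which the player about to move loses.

Label each position W (a win for the player to move) or L (a loss). A position with no legal move is L; any other position is W exactly when some move reaches an L, and L when every move reaches a W.
Every edge goes from a vertex to one that appears earlier in the order H, D, G, B, E, A, C, I, F, so processing vertices in that order labels each vertex after all of its successors.
H: no outgoing edge → L
D: no outgoing edge → L
G: →D(L), so W
B: →D(L), so W
E: →H(L), so W
A: →H(L), so W
C: →H(L), so W
I: →D(L), so W
F: →H(L), so W
Reading off the rows marked L gives the requested list; there are 2 such vertices.

D, H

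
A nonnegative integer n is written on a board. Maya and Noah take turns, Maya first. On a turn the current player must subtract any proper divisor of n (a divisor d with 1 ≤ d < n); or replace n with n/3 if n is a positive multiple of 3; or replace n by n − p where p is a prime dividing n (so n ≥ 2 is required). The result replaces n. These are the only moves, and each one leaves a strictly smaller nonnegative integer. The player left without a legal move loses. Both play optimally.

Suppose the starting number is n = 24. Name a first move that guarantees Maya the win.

Classify positions by backward induction: terminal positions (no move available) are L. From any other position, the mover wins iff some move reaches an L.
n=0: no move → L
n=1: no move → L
n=2: reaches L-position 0 → W
n=3: reaches L-position 0 → W
n=4: only reaches 2(W), 3(W), all W → L
n=5: reaches L-position 0 → W
n=6: reaches L-position 4 → W
n=7: reaches L-position 0 → W
n=8: reaches L-position 4 → W
n=9: only reaches 3(W), 6(W), 8(W), all W → L
n=10: reaches L-position 9 → W
n=11: reaches L-position 0 → W
n=12: reaches L-position 4 → W
n=13: reaches L-position 0 → W
n=14: only reaches 7(W), 12(W), 13(W), all W → L
n=15: reaches L-position 14 → W
n=16: reaches L-position 14 → W
n=17: reaches L-position 0 → W
n=18: reaches L-position 9 → W
n=19: reaches L-position 0 → W
n=20: only reaches 10(W), 15(W), 16(W), 18(W), 19(W), all W → L
n=21: reaches L-position 14 → W
n=22: reaches L-position 20 → W
n=23: reaches L-position 0 → W
n=24: reaches L-position 20 → W
From 24, the L positions reachable in one move are: 20.

Move to 20.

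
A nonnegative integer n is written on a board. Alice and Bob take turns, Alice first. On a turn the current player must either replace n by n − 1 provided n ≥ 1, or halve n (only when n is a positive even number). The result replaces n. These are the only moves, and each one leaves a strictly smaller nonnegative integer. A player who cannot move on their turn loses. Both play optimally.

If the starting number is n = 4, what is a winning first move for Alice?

Move to 2.

Work bottom-up. With no move the player to move loses. Otherwise the position is W if at least one move leads to an L position for the opponent, and L if every move leads to a W.
n=0: no move → L
n=1: reaches L-position 0 → W
n=2: only reaches 1(W), which is W → L
n=3: reaches L-position 2 → W
n=4: reaches L-position 2 → W
From 4, the L positions reachable in one move are: 2.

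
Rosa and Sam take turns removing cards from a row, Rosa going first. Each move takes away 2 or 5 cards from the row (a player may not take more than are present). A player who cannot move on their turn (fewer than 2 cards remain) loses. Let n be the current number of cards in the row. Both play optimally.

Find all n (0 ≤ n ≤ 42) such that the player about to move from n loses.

Build the W/L table. Terminal = L. A non-terminal position is W if it has a move to some L; otherwise it is L.
n=0: no move → L
n=1: no move → L
n=2: can move to 0, which is L ⇒ W
n=3: can move to 1, which is L ⇒ W
n=4: the only move is to 2(W), a W ⇒ L
n=5: can move to 0, which is L ⇒ W
n=6: can move to 4, which is L ⇒ W
n=7: moves to 5(W), 2(W); every one is W ⇒ L
n=8: moves to 6(W), 3(W); every one is W ⇒ L
n=9: can move to 7, which is L ⇒ W
n=10: can move to 8, which is L ⇒ W
n=11: moves to 9(W), 6(W); every one is W ⇒ L
n=12: can move to 7, which is L ⇒ W
n=13: can move to 11, which is L ⇒ W
n=14: moves to 12(W), 9(W); every one is W ⇒ L
n=15: moves to 13(W), 10(W); every one is W ⇒ L
n=16: can move to 14, which is L ⇒ W
n=17: can move to 15, which is L ⇒ W
n=18: moves to 16(W), 13(W); every one is W ⇒ L
n=19: can move to 14, which is L ⇒ W
n=20: can move to 18, which is L ⇒ W
n=21: moves to 19(W), 16(W); every one is W ⇒ L
n=22: moves to 20(W), 17(W); every one is W ⇒ L
n=23: can move to 21, which is L ⇒ W
n=24: can move to 22, which is L ⇒ W
n=25: moves to 23(W), 20(W); every one is W ⇒ L
n=26: can move to 21, which is L ⇒ W
n=27: can move to 25, which is L ⇒ W
n=28: moves to 26(W), 23(W); every one is W ⇒ L
n=29: moves to 27(W), 24(W); every one is W ⇒ L
n=30: can move to 28, which is L ⇒ W
n=31: can move to 29, which is L ⇒ W
n=32: moves to 30(W), 27(W); every one is W ⇒ L
n=33: can move to 28, which is L ⇒ W
n=34: can move to 32, which is L ⇒ W
n=35: moves to 33(W), 30(W); every one is W ⇒ L
n=36: moves to 34(W), 31(W); every one is W ⇒ L
n=37: can move to 35, which is L ⇒ W
n=38: can move to 36, which is L ⇒ W
n=39: moves to 37(W), 34(W); every one is W ⇒ L
n=40: can move to 35, which is L ⇒ W
n=41: can move to 39, which is L ⇒ W
n=42: moves to 40(W), 37(W); every one is W ⇒ L
The losing starting values of n are exactly the entries labelled L in this table (19 of them).

0, 1, 4, 7, 8, 11, 14, 15, 18, 21, 22, 25, 28, 29, 32, 35, 36, 39, 42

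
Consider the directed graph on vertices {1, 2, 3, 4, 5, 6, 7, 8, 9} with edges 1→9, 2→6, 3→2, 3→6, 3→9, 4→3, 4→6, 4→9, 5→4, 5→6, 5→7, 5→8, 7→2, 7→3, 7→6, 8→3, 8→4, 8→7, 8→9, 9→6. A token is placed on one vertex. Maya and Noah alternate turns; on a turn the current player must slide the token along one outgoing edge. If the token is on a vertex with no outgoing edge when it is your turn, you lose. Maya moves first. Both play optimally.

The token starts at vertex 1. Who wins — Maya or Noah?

Classify positions by backward induction: terminal positions (no move available) are L. From any other position, the mover wins iff some move reaches an L.
Every edge goes from a vertex to one that appears earlier in the order 6, 9, 2, 3, 4, 1, 7, 8, 5, so processing vertices in that order labels each vertex after all of its successors.
6: no outgoing edge → L
9: W (go to 6, an L position)
2: W (go to 6, an L position)
3: W (go to 6, an L position)
4: W (go to 6, an L position)
1: L (sole option 9(W) is W)
7: W (go to 6, an L position)
8: L (options 7(W), 4(W), 3(W), 9(W) are all W)
5: W (go to 8, an L position)
The starting position 1 is L: whatever Maya does, the opponent receives a W position.

Noah wins.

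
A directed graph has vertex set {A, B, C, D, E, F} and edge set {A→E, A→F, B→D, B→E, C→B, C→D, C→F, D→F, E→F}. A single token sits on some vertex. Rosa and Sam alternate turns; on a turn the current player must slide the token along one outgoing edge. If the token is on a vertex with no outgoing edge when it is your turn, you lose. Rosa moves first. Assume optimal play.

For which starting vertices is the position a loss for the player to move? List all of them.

B, F

Positions with no move are L. A position that does have a move is losing for the player to move precisely when every available move leads to a winning position for the opponent. Fill in the labels:
Every edge goes from a vertex to one that appears earlier in the order F, E, D, B, A, C, so processing vertices in that order labels each vertex after all of its successors.
F: no outgoing edge → L
E: reaches L-position F → W
D: reaches L-position F → W
B: only reaches D(W), E(W), all W → L
A: reaches L-position F → W
C: reaches L-position B → W
The losing starting vertices are exactly the entries labelled L in this table (2 of them).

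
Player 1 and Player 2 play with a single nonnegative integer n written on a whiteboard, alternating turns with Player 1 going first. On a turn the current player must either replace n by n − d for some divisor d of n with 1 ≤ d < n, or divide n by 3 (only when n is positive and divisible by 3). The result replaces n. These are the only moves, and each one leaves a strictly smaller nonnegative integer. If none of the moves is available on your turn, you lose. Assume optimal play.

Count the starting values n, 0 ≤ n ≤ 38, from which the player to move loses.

15

Build the W/L table. Terminal = L. A non-terminal position is W if it has a move to some L; otherwise it is L.
n=0: no move → L
n=1: no move → L
n=2: →1(L), so W
n=3: →1(L), so W
n=4: →2(W), 3(W) — all W, so L
n=5: →4(L), so W
n=6: →4(L), so W
n=7: →6(W) only, which is W, so L
n=8: →4(L), so W
n=9: →3(W), 6(W), 8(W) — all W, so L
n=10: →9(L), so W
n=11: →10(W) only, which is W, so L
n=12: →4(L), so W
n=13: →12(W) only, which is W, so L
n=14: →7(L), so W
n=15: →5(W), 10(W), 12(W), 14(W) — all W, so L
n=16: →15(L), so W
n=17: →16(W) only, which is W, so L
n=18: →9(L), so W
n=19: →18(W) only, which is W, so L
n=20: →15(L), so W
n=21: →7(L), so W
n=22: →11(L), so W
n=23: →22(W) only, which is W, so L
n=24: →23(L), so W
n=25: →20(W), 24(W) — all W, so L
n=26: →13(L), so W
n=27: →9(L), so W
n=28: →14(W), 21(W), 24(W), 26(W), 27(W) — all W, so L
n=29: →28(L), so W
n=30: →15(L), so W
n=31: →30(W) only, which is W, so L
n=32: →28(L), so W
n=33: →11(L), so W
n=34: →17(L), so W
n=35: →28(L), so W
n=36: →12(W), 18(W), 24(W), 27(W), 30(W), 32(W), 33(W), 34(W), 35(W) — all W, so L
n=37: →36(L), so W
n=38: →19(L), so W
L entries with 0 ≤ n ≤ 38: n = 0, 1, 4, 7, 9, 11, 13, 15, 17, 19, 23, 25, 28, 31, 36; that makes 15.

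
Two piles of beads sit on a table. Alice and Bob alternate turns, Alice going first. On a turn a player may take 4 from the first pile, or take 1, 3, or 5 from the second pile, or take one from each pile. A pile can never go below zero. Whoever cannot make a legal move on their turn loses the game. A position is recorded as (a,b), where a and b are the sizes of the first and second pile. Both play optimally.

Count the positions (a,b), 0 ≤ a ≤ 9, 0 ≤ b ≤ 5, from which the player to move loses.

25

Use the standard recursion: the mover loses at a terminal position; elsewhere, the mover wins exactly when some move hands the opponent an L position.
Every move lowers a or b (never raises either), so fill the grid row by row in increasing a, and left to right within a row: each cell's successors are then already labelled.
      b=0  b=1  b=2  b=3  b=4  b=5
a=0:    L    W    L    W    L    W
a=1:    L    W    L    W    L    W
a=2:    L    W    L    W    L    W
a=3:    L    W    L    W    L    W
a=4:    W    W    W    W    W    W
a=5:    W    L    W    L    W    L
a=6:    W    L    W    L    W    L
a=7:    W    L    W    L    W    L
a=8:    L    W    W    W    W    W
a=9:    L    W    L    W    L    W
Cells with no legal move (terminal, hence L): (0,0), (1,0), (2,0), (3,0).
The remaining L cells, each justified by listing all of its moves:
(0,2): L (sole option (0,1)(W) is W)
(0,4): L (options (0,3)(W), (0,1)(W) are all W)
(1,2): L (options (1,1)(W), (0,1)(W) are all W)
(1,4): L (options (1,3)(W), (1,1)(W), (0,3)(W) are all W)
(2,2): L (options (2,1)(W), (1,1)(W) are all W)
(2,4): L (options (2,3)(W), (2,1)(W), (1,3)(W) are all W)
(3,2): L (options (3,1)(W), (2,1)(W) are all W)
(3,4): L (options (3,3)(W), (3,1)(W), (2,3)(W) are all W)
(5,1): L (options (1,1)(W), (5,0)(W), (4,0)(W) are all W)
(5,3): L (options (1,3)(W), (5,2)(W), (5,0)(W), (4,2)(W) are all W)
(5,5): L (options (1,5)(W), (5,4)(W), (5,2)(W), (5,0)(W), (4,4)(W) are all W)
(6,1): L (options (2,1)(W), (6,0)(W), (5,0)(W) are all W)
(6,3): L (options (2,3)(W), (6,2)(W), (6,0)(W), (5,2)(W) are all W)
(6,5): L (options (2,5)(W), (6,4)(W), (6,2)(W), (6,0)(W), (5,4)(W) are all W)
(7,1): L (options (3,1)(W), (7,0)(W), (6,0)(W) are all W)
(7,3): L (options (3,3)(W), (7,2)(W), (7,0)(W), (6,2)(W) are all W)
(7,5): L (options (3,5)(W), (7,4)(W), (7,2)(W), (7,0)(W), (6,4)(W) are all W)
(8,0): L (sole option (4,0)(W) is W)
(9,0): L (sole option (5,0)(W) is W)
(9,2): L (options (5,2)(W), (9,1)(W), (8,1)(W) are all W)
(9,4): L (options (5,4)(W), (9,3)(W), (9,1)(W), (8,3)(W) are all W)
Every other cell has at least one move into one of the L cells above, so it is W.
L cells per row: a=0: 3, a=1: 3, a=2: 3, a=3: 3, a=4: 0, a=5: 3, a=6: 3, a=7: 3, a=8: 1, a=9: 3; total 25.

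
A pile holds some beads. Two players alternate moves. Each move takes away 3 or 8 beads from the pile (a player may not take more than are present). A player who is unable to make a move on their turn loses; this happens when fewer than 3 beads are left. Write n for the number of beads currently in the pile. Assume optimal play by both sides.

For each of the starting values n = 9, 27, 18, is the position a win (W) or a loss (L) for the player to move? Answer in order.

9: W, 27: W, 18: L

Compute win/loss labels from the base case upward. A position with no move is L. Any other position is W if it can reach an L in one move, else L.
n=0: no move → L
n=1: no move → L
n=2: no move → L
n=3: W (go to 0, an L position)
n=4: W (go to 1, an L position)
n=5: W (go to 2, an L position)
n=6: L (sole option 3(W) is W)
n=7: L (sole option 4(W) is W)
n=8: W (go to 0, an L position)
n=9: W (go to 6, an L position)
n=10: W (go to 7, an L position)
n=11: L (options 8(W), 3(W) are all W)
n=12: L (options 9(W), 4(W) are all W)
n=13: L (options 10(W), 5(W) are all W)
n=14: W (go to 11, an L position)
n=15: W (go to 12, an L position)
n=16: W (go to 13, an L position)
n=17: L (options 14(W), 9(W) are all W)
n=18: L (options 15(W), 10(W) are all W)
n=19: W (go to 11, an L position)
n=20: W (go to 17, an L position)
n=21: W (go to 18, an L position)
n=22: L (options 19(W), 14(W) are all W)
n=23: L (options 20(W), 15(W) are all W)
n=24: L (options 21(W), 16(W) are all W)
n=25: W (go to 22, an L position)
n=26: W (go to 23, an L position)
n=27: W (go to 24, an L position)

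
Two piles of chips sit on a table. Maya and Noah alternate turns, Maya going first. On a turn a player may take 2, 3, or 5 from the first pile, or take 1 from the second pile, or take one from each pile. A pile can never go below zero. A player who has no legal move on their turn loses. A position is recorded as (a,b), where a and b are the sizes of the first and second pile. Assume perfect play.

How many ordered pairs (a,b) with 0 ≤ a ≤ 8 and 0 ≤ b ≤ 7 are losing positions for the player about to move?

24

Label each position W (a win for the player to move) or L (a loss). A position with no legal move is L; any other position is W exactly when some move reaches an L, and L when every move reaches a W.
Every move lowers a or b (never raises either), so fill the grid row by row in increasing a, and left to right within a row: each cell's successors are then already labelled.
      b=0  b=1  b=2  b=3  b=4  b=5  b=6  b=7
a=0:    L    W    L    W    L    W    L    W
a=1:    L    W    L    W    L    W    L    W
a=2:    W    W    W    W    W    W    W    W
a=3:    W    L    W    L    W    L    W    L
a=4:    W    L    W    L    W    L    W    L
a=5:    W    W    W    W    W    W    W    W
a=6:    W    W    W    W    W    W    W    W
a=7:    L    W    L    W    L    W    L    W
a=8:    L    W    L    W    L    W    L    W
Cells with no legal move (terminal, hence L): (0,0), (1,0).
The remaining L cells, each justified by listing all of its moves:
(0,2): only reaches (0,1)(W), which is W → L
(0,4): only reaches (0,3)(W), which is W → L
(0,6): only reaches (0,5)(W), which is W → L
(1,2): only reaches (1,1)(W), (0,1)(W), all W → L
(1,4): only reaches (1,3)(W), (0,3)(W), all W → L
(1,6): only reaches (1,5)(W), (0,5)(W), all W → L
(3,1): only reaches (1,1)(W), (0,1)(W), (3,0)(W), (2,0)(W), all W → L
(3,3): only reaches (1,3)(W), (0,3)(W), (3,2)(W), (2,2)(W), all W → L
(3,5): only reaches (1,5)(W), (0,5)(W), (3,4)(W), (2,4)(W), all W → L
(3,7): only reaches (1,7)(W), (0,7)(W), (3,6)(W), (2,6)(W), all W → L
(4,1): only reaches (2,1)(W), (1,1)(W), (4,0)(W), (3,0)(W), all W → L
(4,3): only reaches (2,3)(W), (1,3)(W), (4,2)(W), (3,2)(W), all W → L
(4,5): only reaches (2,5)(W), (1,5)(W), (4,4)(W), (3,4)(W), all W → L
(4,7): only reaches (2,7)(W), (1,7)(W), (4,6)(W), (3,6)(W), all W → L
(7,0): only reaches (5,0)(W), (4,0)(W), (2,0)(W), all W → L
(7,2): only reaches (5,2)(W), (4,2)(W), (2,2)(W), (7,1)(W), (6,1)(W), all W → L
(7,4): only reaches (5,4)(W), (4,4)(W), (2,4)(W), (7,3)(W), (6,3)(W), all W → L
(7,6): only reaches (5,6)(W), (4,6)(W), (2,6)(W), (7,5)(W), (6,5)(W), all W → L
(8,0): only reaches (6,0)(W), (5,0)(W), (3,0)(W), all W → L
(8,2): only reaches (6,2)(W), (5,2)(W), (3,2)(W), (8,1)(W), (7,1)(W), all W → L
(8,4): only reaches (6,4)(W), (5,4)(W), (3,4)(W), (8,3)(W), (7,3)(W), all W → L
(8,6): only reaches (6,6)(W), (5,6)(W), (3,6)(W), (8,5)(W), (7,5)(W), all W → L
Every other cell has at least one move into one of the L cells above, so it is W.
L cells per row: a=0: 4, a=1: 4, a=2: 0, a=3: 4, a=4: 4, a=5: 0, a=6: 0, a=7: 4, a=8: 4; total 24.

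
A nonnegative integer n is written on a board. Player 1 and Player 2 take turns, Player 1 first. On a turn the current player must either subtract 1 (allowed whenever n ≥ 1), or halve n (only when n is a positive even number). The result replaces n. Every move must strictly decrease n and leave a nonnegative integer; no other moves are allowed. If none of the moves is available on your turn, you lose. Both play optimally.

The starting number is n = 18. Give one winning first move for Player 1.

Move to 9.

Classify positions by backward induction: terminal positions (no move available) are L. From any other position, the mover wins iff some move reaches an L.
n=0: no move → L
n=1: →0(L), so W
n=2: →1(W) only, which is W, so L
n=3: →2(L), so W
n=4: →2(L), so W
n=5: →4(W) only, which is W, so L
n=6: →5(L), so W
n=7: →6(W) only, which is W, so L
n=8: →7(L), so W
n=9: →8(W) only, which is W, so L
n=10: →5(L), so W
n=11: →10(W) only, which is W, so L
n=12: →11(L), so W
n=13: →12(W) only, which is W, so L
n=14: →7(L), so W
n=15: →14(W) only, which is W, so L
n=16: →15(L), so W
n=17: →16(W) only, which is W, so L
n=18: →9(L), so W
From 18, the L positions reachable in one move are: 9, 17. Any move reaching one of these is winning.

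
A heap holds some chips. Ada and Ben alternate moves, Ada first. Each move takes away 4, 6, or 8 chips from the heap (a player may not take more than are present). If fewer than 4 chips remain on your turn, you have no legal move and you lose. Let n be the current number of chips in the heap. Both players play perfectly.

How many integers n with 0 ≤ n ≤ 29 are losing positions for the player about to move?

Work bottom-up. With no move the player to move loses. Otherwise the position is W if at least one move leads to an L position for the opponent, and L if every move leads to a W.
n=0: no move → L
n=1: no move → L
n=2: no move → L
n=3: no move → L
n=4: W (go to 0, an L position)
n=5: W (go to 1, an L position)
n=6: W (go to 2, an L position)
n=7: W (go to 3, an L position)
n=8: W (go to 2, an L position)
n=9: W (go to 3, an L position)
n=10: W (go to 2, an L position)
n=11: W (go to 3, an L position)
n=12: L (options 8(W), 6(W), 4(W) are all W)
n=13: L (options 9(W), 7(W), 5(W) are all W)
n=14: L (options 10(W), 8(W), 6(W) are all W)
n=15: L (options 11(W), 9(W), 7(W) are all W)
n=16: W (go to 12, an L position)
n=17: W (go to 13, an L position)
n=18: W (go to 14, an L position)
n=19: W (go to 15, an L position)
n=20: W (go to 14, an L position)
n=21: W (go to 15, an L position)
n=22: W (go to 14, an L position)
n=23: W (go to 15, an L position)
n=24: L (options 20(W), 18(W), 16(W) are all W)
n=25: L (options 21(W), 19(W), 17(W) are all W)
n=26: L (options 22(W), 20(W), 18(W) are all W)
n=27: L (options 23(W), 21(W), 19(W) are all W)
n=28: W (go to 24, an L position)
n=29: W (go to 25, an L position)
L entries with 0 ≤ n ≤ 29: n = 0, 1, 2, 3, 12, 13, 14, 15, 24, 25, 26, 27; that makes 12.

12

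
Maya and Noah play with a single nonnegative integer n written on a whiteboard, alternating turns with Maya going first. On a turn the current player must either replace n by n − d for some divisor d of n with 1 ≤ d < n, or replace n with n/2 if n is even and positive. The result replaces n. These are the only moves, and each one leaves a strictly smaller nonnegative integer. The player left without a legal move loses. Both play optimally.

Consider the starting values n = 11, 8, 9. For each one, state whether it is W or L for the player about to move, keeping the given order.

Compute win/loss labels from the base case upward. A position with no move is L. Any other position is W if it can reach an L in one move, else L.
n=0: no move → L
n=1: no move → L
n=2: →1(L), so W
n=3: →2(W) only, which is W, so L
n=4: →3(L), so W
n=5: →4(W) only, which is W, so L
n=6: →3(L), so W
n=7: →6(W) only, which is W, so L
n=8: →7(L), so W
n=9: →6(W), 8(W) — all W, so L
n=10: →5(L), so W
n=11: →10(W) only, which is W, so L

11: L, 8: W, 9: L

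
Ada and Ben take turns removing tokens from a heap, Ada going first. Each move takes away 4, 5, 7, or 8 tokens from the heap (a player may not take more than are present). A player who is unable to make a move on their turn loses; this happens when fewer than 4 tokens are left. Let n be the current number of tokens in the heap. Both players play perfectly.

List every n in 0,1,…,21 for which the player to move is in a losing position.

Use the standard recursion: the mover loses at a terminal position; elsewhere, the mover wins exactly when some move hands the opponent an L position.
n=0: no move → L
n=1: no move → L
n=2: no move → L
n=3: no move → L
n=4: can move to 0, which is L ⇒ W
n=5: can move to 1, which is L ⇒ W
n=6: can move to 2, which is L ⇒ W
n=7: can move to 3, which is L ⇒ W
n=8: can move to 3, which is L ⇒ W
n=9: can move to 2, which is L ⇒ W
n=10: can move to 3, which is L ⇒ W
n=11: can move to 3, which is L ⇒ W
n=12: moves to 8(W), 7(W), 5(W), 4(W); every one is W ⇒ L
n=13: moves to 9(W), 8(W), 6(W), 5(W); every one is W ⇒ L
n=14: moves to 10(W), 9(W), 7(W), 6(W); every one is W ⇒ L
n=15: moves to 11(W), 10(W), 8(W), 7(W); every one is W ⇒ L
n=16: can move to 12, which is L ⇒ W
n=17: can move to 13, which is L ⇒ W
n=18: can move to 14, which is L ⇒ W
n=19: can move to 15, which is L ⇒ W
n=20: can move to 15, which is L ⇒ W
n=21: can move to 14, which is L ⇒ W
The losing starting values of n are exactly the entries labelled L in this table (8 of them).

0, 1, 2, 3, 12, 13, 14, 15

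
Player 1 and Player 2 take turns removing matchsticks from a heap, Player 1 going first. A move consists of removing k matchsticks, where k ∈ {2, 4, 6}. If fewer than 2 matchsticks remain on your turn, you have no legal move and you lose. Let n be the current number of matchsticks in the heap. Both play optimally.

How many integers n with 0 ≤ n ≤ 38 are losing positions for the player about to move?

Classify positions by backward induction: terminal positions (no move available) are L. From any other position, the mover wins iff some move reaches an L.
n=0: no move → L
n=1: no move → L
n=2: →0(L), so W
n=3: →1(L), so W
n=4: →0(L), so W
n=5: →1(L), so W
n=6: →0(L), so W
n=7: →1(L), so W
n=8: →6(W), 4(W), 2(W) — all W, so L
n=9: →7(W), 5(W), 3(W) — all W, so L
n=10: →8(L), so W
n=11: →9(L), so W
n=12: →8(L), so W
n=13: →9(L), so W
n=14: →8(L), so W
n=15: →9(L), so W
n=16: →14(W), 12(W), 10(W) — all W, so L
n=17: →15(W), 13(W), 11(W) — all W, so L
n=18: →16(L), so W
n=19: →17(L), so W
n=20: →16(L), so W
n=21: →17(L), so W
n=22: →16(L), so W
n=23: →17(L), so W
n=24: →22(W), 20(W), 18(W) — all W, so L
n=25: →23(W), 21(W), 19(W) — all W, so L
n=26: →24(L), so W
n=27: →25(L), so W
n=28: →24(L), so W
n=29: →25(L), so W
n=30: →24(L), so W
n=31: →25(L), so W
n=32: →30(W), 28(W), 26(W) — all W, so L
n=33: →31(W), 29(W), 27(W) — all W, so L
n=34: →32(L), so W
n=35: →33(L), so W
n=36: →32(L), so W
n=37: →33(L), so W
n=38: →32(L), so W
L entries with 0 ≤ n ≤ 38: n = 0, 1, 8, 9, 16, 17, 24, 25, 32, 33; that makes 10.

10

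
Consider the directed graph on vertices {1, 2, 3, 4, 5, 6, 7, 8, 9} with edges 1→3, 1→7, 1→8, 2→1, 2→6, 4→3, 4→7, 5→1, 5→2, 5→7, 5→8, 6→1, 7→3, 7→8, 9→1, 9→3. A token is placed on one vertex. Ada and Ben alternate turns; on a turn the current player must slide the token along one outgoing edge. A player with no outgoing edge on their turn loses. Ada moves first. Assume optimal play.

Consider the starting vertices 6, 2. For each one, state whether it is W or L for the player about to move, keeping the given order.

6: L, 2: W

Work bottom-up. With no move the player to move loses. Otherwise the position is W if at least one move leads to an L position for the opponent, and L if every move leads to a W.
Every edge goes from a vertex to one that appears earlier in the order 3, 8, 7, 1, 4, 6, 2, 5, 9, so processing vertices in that order labels each vertex after all of its successors.
3: no outgoing edge → L
8: no outgoing edge → L
7: can move to 8, which is L ⇒ W
1: can move to 8, which is L ⇒ W
4: can move to 3, which is L ⇒ W
6: the only move is to 1(W), a W ⇒ L
2: can move to 6, which is L ⇒ W
5: can move to 8, which is L ⇒ W
9: can move to 3, which is L ⇒ W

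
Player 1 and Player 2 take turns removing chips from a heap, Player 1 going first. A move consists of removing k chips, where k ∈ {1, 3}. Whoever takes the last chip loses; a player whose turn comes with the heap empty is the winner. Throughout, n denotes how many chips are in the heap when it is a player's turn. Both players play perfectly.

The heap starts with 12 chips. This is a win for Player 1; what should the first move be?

Classify positions by backward induction: terminal positions (no move available) are W. From any other position, the mover wins iff some move reaches an L.
n=0: no move; the opponent has just taken the last chip and therefore loses → W
n=1: only reaches 0(W), which is W → L
n=2: reaches L-position 1 → W
n=3: only reaches 2(W), 0(W), all W → L
n=4: reaches L-position 3 → W
n=5: only reaches 4(W), 2(W), all W → L
n=6: reaches L-position 5 → W
n=7: only reaches 6(W), 4(W), all W → L
n=8: reaches L-position 7 → W
n=9: only reaches 8(W), 6(W), all W → L
n=10: reaches L-position 9 → W
n=11: only reaches 10(W), 8(W), all W → L
n=12: reaches L-position 11 → W
From 12, the L positions reachable in one move are: 11, 9. Any move reaching one of these is winning.

Remove 1, leaving 11.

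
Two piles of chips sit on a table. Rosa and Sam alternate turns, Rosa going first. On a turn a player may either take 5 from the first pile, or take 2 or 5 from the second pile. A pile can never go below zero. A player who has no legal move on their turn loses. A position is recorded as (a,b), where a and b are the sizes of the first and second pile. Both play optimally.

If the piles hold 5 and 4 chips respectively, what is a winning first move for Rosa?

Label each position W (a win for the player to move) or L (a loss). A position with no legal move is L; any other position is W exactly when some move reaches an L, and L when every move reaches a W.
No move ever increases a pile, so every position that can arise here has a ≤ 5 and b ≤ 4; it is enough to label the cells with 0 ≤ a ≤ 5 and 0 ≤ b ≤ 4.
Every move lowers a or b (never raises either), so fill the grid row by row in increasing a, and left to right within a row: each cell's successors are then already labelled.
      b=0  b=1  b=2  b=3  b=4
a=0:    L    L    W    W    L
a=1:    L    L    W    W    L
a=2:    L    L    W    W    L
a=3:    L    L    W    W    L
a=4:    L    L    W    W    L
a=5:    W    W    L    L    W
Cells with no legal move (terminal, hence L): (0,0), (0,1), (1,0), (1,1), (2,0), (2,1), (3,0), (3,1), (4,0), (4,1).
The remaining L cells, each justified by listing all of its moves:
(0,4): only reaches (0,2)(W), which is W → L
(1,4): only reaches (1,2)(W), which is W → L
(2,4): only reaches (2,2)(W), which is W → L
(3,4): only reaches (3,2)(W), which is W → L
(4,4): only reaches (4,2)(W), which is W → L
(5,2): only reaches (0,2)(W), (5,0)(W), all W → L
(5,3): only reaches (0,3)(W), (5,1)(W), all W → L
Every other cell has at least one move into one of the L cells above, so it is W.
From (5,4), the L positions reachable in one move are: (0,4), (5,2). Any move reaching one of these is winning.

Move to (0,4).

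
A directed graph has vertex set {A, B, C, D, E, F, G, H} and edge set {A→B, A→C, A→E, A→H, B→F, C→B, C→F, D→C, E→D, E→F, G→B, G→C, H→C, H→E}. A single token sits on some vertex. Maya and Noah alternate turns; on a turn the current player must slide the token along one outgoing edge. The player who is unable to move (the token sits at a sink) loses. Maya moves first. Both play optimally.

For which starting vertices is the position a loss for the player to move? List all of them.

D, F, G, H

Label each position W (a win for the player to move) or L (a loss). A position with no legal move is L; any other position is W exactly when some move reaches an L, and L when every move reaches a W.
Every edge goes from a vertex to one that appears earlier in the order F, B, C, D, E, H, A, G, so processing vertices in that order labels each vertex after all of its successors.
F: no outgoing edge → L
B: reaches L-position F → W
C: reaches L-position F → W
D: only reaches C(W), which is W → L
E: reaches L-position D → W
H: only reaches E(W), C(W), all W → L
A: reaches L-position H → W
G: only reaches C(W), B(W), all W → L
Reading off the rows marked L gives the requested list; there are 4 such vertices.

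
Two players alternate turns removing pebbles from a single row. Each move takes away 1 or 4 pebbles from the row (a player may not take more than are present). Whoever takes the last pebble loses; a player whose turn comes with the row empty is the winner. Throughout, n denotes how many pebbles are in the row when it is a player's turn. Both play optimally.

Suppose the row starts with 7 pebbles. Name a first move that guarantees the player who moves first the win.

Work bottom-up. With no move the player to move wins. Otherwise the position is W if at least one move leads to an L position for the opponent, and L if every move leads to a W.
n=0: no move; the opponent has just taken the last pebble and therefore loses → W
n=1: →0(W) only, which is W, so L
n=2: →1(L), so W
n=3: →2(W) only, which is W, so L
n=4: →3(L), so W
n=5: →1(L), so W
n=6: →5(W), 2(W) — all W, so L
n=7: →6(L), so W
From 7, the L positions reachable in one move are: 6, 3. Any move reaching one of these is winning.

Remove 1, leaving 6.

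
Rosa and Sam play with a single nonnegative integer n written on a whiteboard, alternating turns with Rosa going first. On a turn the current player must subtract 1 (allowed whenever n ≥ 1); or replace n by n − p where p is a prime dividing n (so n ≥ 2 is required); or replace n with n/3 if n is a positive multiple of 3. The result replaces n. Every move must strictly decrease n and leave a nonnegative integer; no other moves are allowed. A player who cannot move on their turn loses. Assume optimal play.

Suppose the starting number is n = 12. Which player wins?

Rosa wins.

Label each position W (a win for the player to move) or L (a loss). A position with no legal move is L; any other position is W exactly when some move reaches an L, and L when every move reaches a W.
n=0: no move → L
n=1: →0(L), so W
n=2: →0(L), so W
n=3: →0(L), so W
n=4: →2(W), 3(W) — all W, so L
n=5: →0(L), so W
n=6: →4(L), so W
n=7: →0(L), so W
n=8: →6(W), 7(W) — all W, so L
n=9: →8(L), so W
n=10: →8(L), so W
n=11: →0(L), so W
n=12: →4(L), so W
The starting position 12 is W: Rosa should move to 4, handing over an L position.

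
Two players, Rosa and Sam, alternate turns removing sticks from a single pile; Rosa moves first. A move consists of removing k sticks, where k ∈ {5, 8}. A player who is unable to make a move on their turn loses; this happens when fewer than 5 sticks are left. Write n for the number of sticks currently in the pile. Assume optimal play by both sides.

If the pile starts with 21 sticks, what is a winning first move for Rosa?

Build the W/L table. Terminal = L. A non-terminal position is W if it has a move to some L; otherwise it is L.
n=0: no move → L
n=1: no move → L
n=2: no move → L
n=3: no move → L
n=4: no move → L
n=5: W (go to 0, an L position)
n=6: W (go to 1, an L position)
n=7: W (go to 2, an L position)
n=8: W (go to 3, an L position)
n=9: W (go to 4, an L position)
n=10: W (go to 2, an L position)
n=11: W (go to 3, an L position)
n=12: W (go to 4, an L position)
n=13: L (options 8(W), 5(W) are all W)
n=14: L (options 9(W), 6(W) are all W)
n=15: L (options 10(W), 7(W) are all W)
n=16: L (options 11(W), 8(W) are all W)
n=17: L (options 12(W), 9(W) are all W)
n=18: W (go to 13, an L position)
n=19: W (go to 14, an L position)
n=20: W (go to 15, an L position)
n=21: W (go to 16, an L position)
From 21, the L positions reachable in one move are: 16, 13. Any move reaching one of these is winning.

Remove 5, leaving 16.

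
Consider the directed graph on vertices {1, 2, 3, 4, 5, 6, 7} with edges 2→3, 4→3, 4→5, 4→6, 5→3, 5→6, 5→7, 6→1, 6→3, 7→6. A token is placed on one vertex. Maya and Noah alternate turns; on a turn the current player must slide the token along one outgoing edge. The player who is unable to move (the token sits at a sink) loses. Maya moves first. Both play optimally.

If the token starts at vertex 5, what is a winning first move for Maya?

Move to 7.

Use the standard recursion: the mover loses at a terminal position; elsewhere, the mover wins exactly when some move hands the opponent an L position.
Every edge goes from a vertex to one that appears earlier in the order 1, 3, 6, 7, 5, 4, 2, so processing vertices in that order labels each vertex after all of its successors.
1: no outgoing edge → L
3: no outgoing edge → L
6: reaches L-position 3 → W
7: only reaches 6(W), which is W → L
5: reaches L-position 7 → W
4: reaches L-position 3 → W
2: reaches L-position 3 → W
From 5, the L positions reachable in one move are: 7, 3. Any move reaching one of these is winning.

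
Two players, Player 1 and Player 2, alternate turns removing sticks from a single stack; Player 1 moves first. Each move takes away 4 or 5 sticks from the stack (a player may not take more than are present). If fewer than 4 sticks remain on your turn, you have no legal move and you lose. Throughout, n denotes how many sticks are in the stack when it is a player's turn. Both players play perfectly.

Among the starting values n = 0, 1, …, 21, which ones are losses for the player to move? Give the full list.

0, 1, 2, 3, 9, 10, 11, 12, 18, 19, 20, 21

Build the W/L table. Terminal = L. A non-terminal position is W if it has a move to some L; otherwise it is L.
n=0: no move → L
n=1: no move → L
n=2: no move → L
n=3: no move → L
n=4: →0(L), so W
n=5: →1(L), so W
n=6: →2(L), so W
n=7: →3(L), so W
n=8: →3(L), so W
n=9: →5(W), 4(W) — all W, so L
n=10: →6(W), 5(W) — all W, so L
n=11: →7(W), 6(W) — all W, so L
n=12: →8(W), 7(W) — all W, so L
n=13: →9(L), so W
n=14: →10(L), so W
n=15: →11(L), so W
n=16: →12(L), so W
n=17: →12(L), so W
n=18: →14(W), 13(W) — all W, so L
n=19: →15(W), 14(W) — all W, so L
n=20: →16(W), 15(W) — all W, so L
n=21: →17(W), 16(W) — all W, so L
Reading off the rows marked L gives the requested list; there are 12 such values of n.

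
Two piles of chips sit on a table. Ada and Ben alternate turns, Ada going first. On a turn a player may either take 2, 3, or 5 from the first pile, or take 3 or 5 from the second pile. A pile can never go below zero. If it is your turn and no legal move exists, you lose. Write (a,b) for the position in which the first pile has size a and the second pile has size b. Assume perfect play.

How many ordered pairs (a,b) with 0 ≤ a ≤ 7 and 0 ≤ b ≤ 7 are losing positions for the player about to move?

Positions with no move are L. A position that does have a move is losing for the player to move precisely when every available move leads to a winning position for the opponent. Fill in the labels:
Every move lowers a or b (never raises either), so fill the grid row by row in increasing a, and left to right within a row: each cell's successors are then already labelled.
      b=0  b=1  b=2  b=3  b=4  b=5  b=6  b=7
a=0:    L    L    L    W    W    W    W    W
a=1:    L    L    L    W    W    W    W    W
a=2:    W    W    W    L    L    L    W    W
a=3:    W    W    W    L    L    L    W    W
a=4:    W    W    W    W    W    W    L    L
a=5:    W    W    W    W    W    W    L    L
a=6:    W    W    W    W    W    W    W    W
a=7:    L    L    L    W    W    W    W    W
Cells with no legal move (terminal, hence L): (0,0), (0,1), (0,2), (1,0), (1,1), (1,2).
The remaining L cells, each justified by listing all of its moves:
(2,3): →(0,3)(W), (2,0)(W) — all W, so L
(2,4): →(0,4)(W), (2,1)(W) — all W, so L
(2,5): →(0,5)(W), (2,2)(W), (2,0)(W) — all W, so L
(3,3): →(1,3)(W), (0,3)(W), (3,0)(W) — all W, so L
(3,4): →(1,4)(W), (0,4)(W), (3,1)(W) — all W, so L
(3,5): →(1,5)(W), (0,5)(W), (3,2)(W), (3,0)(W) — all W, so L
(4,6): →(2,6)(W), (1,6)(W), (4,3)(W), (4,1)(W) — all W, so L
(4,7): →(2,7)(W), (1,7)(W), (4,4)(W), (4,2)(W) — all W, so L
(5,6): →(3,6)(W), (2,6)(W), (0,6)(W), (5,3)(W), (5,1)(W) — all W, so L
(5,7): →(3,7)(W), (2,7)(W), (0,7)(W), (5,4)(W), (5,2)(W) — all W, so L
(7,0): →(5,0)(W), (4,0)(W), (2,0)(W) — all W, so L
(7,1): →(5,1)(W), (4,1)(W), (2,1)(W) — all W, so L
(7,2): →(5,2)(W), (4,2)(W), (2,2)(W) — all W, so L
Every other cell has at least one move into one of the L cells above, so it is W.
L cells per row: a=0: 3, a=1: 3, a=2: 3, a=3: 3, a=4: 2, a=5: 2, a=6: 0, a=7: 3; total 19.

19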